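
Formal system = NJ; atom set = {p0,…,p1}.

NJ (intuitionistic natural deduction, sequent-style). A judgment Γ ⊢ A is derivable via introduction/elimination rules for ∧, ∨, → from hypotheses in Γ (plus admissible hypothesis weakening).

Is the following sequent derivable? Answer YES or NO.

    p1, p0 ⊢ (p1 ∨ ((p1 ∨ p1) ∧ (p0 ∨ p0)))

Derivation trace:
[∨I₂] p1, p0 ⊢ (p1 ∨ ((p1 ∨ p1) ∧ (p0 ∨ p0)))
  [∧I] p1, p0 ⊢ ((p1 ∨ p1) ∧ (p0 ∨ p0))
    [∨I₂] p1 ⊢ (p1 ∨ p1)
      [Ax] p1 ⊢ p1
    [∨I₁] p0 ⊢ (p0 ∨ p0)
      [Ax] p0 ⊢ p0

Result: YES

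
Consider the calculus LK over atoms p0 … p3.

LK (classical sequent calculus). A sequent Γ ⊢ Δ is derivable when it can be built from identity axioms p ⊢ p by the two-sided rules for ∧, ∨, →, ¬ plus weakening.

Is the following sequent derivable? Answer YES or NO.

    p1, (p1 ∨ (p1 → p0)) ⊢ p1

Derivation trace:
[∨L] p1, (p1 ∨ (p1 → p0)) ⊢ p1
  [Ax] p1 ⊢ p1
  [→L] p1, (p1 → p0) ⊢ p1
    [Ax] p1 ⊢ p1
    [WL] p1, p0 ⊢ p1
      [Ax] p1 ⊢ p1

Result: YES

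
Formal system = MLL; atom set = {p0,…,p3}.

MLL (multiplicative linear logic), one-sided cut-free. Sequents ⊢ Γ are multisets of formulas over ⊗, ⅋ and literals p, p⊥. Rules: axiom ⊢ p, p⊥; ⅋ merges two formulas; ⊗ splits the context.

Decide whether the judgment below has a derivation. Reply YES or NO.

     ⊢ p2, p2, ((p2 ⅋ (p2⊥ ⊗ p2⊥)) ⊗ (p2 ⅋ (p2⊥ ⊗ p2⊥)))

Derivation (root first):
[⊗]  ⊢ p2, p2, ((p2 ⅋ (p2⊥ ⊗ p2⊥)) ⊗ (p2 ⅋ (p2⊥ ⊗ p2⊥)))
  [⅋]  ⊢ p2, (p2 ⅋ (p2⊥ ⊗ p2⊥))
    [⊗]  ⊢ p2, p2, (p2⊥ ⊗ p2⊥)
      [Ax]  ⊢ p2, p2⊥
      [Ax]  ⊢ p2, p2⊥
  [⅋]  ⊢ p2, (p2 ⅋ (p2⊥ ⊗ p2⊥))
    [⊗]  ⊢ p2, p2, (p2⊥ ⊗ p2⊥)
      [Ax]  ⊢ p2, p2⊥
      [Ax]  ⊢ p2, p2⊥

Result: YES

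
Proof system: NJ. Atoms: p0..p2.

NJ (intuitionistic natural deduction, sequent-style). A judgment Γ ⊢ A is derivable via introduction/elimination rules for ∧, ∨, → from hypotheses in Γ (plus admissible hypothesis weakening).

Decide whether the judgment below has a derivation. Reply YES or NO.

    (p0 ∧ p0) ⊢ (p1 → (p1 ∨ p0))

Derivation (root first):
[→I] (p0 ∧ p0) ⊢ (p1 → (p1 ∨ p0))
  [∨I₁] p1, (p0 ∧ p0) ⊢ (p1 ∨ p0)
    [Wk] p1, (p0 ∧ p0) ⊢ p1
      [Ax] p1 ⊢ p1

Result: YES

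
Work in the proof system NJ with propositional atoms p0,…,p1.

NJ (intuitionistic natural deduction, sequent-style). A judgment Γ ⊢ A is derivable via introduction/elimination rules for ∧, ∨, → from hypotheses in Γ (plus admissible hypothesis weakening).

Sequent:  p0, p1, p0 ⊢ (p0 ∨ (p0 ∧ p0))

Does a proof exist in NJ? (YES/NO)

Proof tree:
[Wk] p0, p1, p0 ⊢ (p0 ∨ (p0 ∧ p0))
  [Wk] p0, p1 ⊢ (p0 ∨ (p0 ∧ p0))
    [∨I₂] p0 ⊢ (p0 ∨ (p0 ∧ p0))
      [∧I] p0 ⊢ (p0 ∧ p0)
        [Ax] p0 ⊢ p0
        [Ax] p0 ⊢ p0

Result: YES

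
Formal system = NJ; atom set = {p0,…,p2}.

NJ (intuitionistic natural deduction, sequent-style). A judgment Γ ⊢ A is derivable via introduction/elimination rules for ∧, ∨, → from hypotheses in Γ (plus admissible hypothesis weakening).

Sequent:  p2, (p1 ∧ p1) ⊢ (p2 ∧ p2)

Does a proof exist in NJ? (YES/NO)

Proof tree:
[∧I] p2, (p1 ∧ p1) ⊢ (p2 ∧ p2)
  [Ax] p2 ⊢ p2
  [Wk] p2, (p1 ∧ p1) ⊢ p2
    [Ax] p2 ⊢ p2

Result: YES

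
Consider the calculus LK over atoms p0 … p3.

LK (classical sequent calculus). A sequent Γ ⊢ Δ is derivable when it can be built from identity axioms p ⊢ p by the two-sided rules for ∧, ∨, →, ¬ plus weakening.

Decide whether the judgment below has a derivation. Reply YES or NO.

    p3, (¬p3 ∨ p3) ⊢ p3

Proof tree:
[∨L] p3, (¬p3 ∨ p3) ⊢ p3
  [¬L] p3, ¬p3 ⊢ 
    [Ax] p3 ⊢ p3
  [Ax] p3 ⊢ p3

Result: YES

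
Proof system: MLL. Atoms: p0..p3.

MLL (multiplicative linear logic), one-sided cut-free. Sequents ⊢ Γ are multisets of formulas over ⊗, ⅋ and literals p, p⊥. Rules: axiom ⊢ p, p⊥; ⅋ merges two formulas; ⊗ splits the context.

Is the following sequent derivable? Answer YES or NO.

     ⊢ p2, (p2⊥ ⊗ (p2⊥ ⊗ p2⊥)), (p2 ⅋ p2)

Derivation (root first):
[⅋]  ⊢ p2, (p2⊥ ⊗ (p2⊥ ⊗ p2⊥)), (p2 ⅋ p2)
  [⊗]  ⊢ p2, p2, p2, (p2⊥ ⊗ (p2⊥ ⊗ p2⊥))
    [Ax]  ⊢ p2, p2⊥
    [⊗]  ⊢ p2, p2, (p2⊥ ⊗ p2⊥)
      [Ax]  ⊢ p2, p2⊥
      [Ax]  ⊢ p2, p2⊥

Result: YES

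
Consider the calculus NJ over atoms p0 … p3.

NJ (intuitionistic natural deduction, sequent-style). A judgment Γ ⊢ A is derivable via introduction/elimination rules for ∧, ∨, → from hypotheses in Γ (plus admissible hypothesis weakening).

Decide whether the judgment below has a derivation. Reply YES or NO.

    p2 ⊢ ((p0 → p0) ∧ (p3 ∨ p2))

Derivation trace:
[∧I] p2 ⊢ ((p0 → p0) ∧ (p3 ∨ p2))
  [→I]  ⊢ (p0 → p0)
    [Ax] p0 ⊢ p0
  [Wk] p2, p2 ⊢ (p3 ∨ p2)
    [∨I₂] p2 ⊢ (p3 ∨ p2)
      [Ax] p2 ⊢ p2

Result: YES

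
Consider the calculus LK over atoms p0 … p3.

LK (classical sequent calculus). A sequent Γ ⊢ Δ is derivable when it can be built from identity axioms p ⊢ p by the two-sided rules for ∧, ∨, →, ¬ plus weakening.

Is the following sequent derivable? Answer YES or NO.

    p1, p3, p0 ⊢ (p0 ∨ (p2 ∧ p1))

Derivation (root first):
[∨R] p1, p3, p0 ⊢ (p0 ∨ (p2 ∧ p1))
  [∧R] p1, p3, p0 ⊢ p0, (p2 ∧ p1)
    [WR] p0 ⊢ p0, p2
      [Ax] p0 ⊢ p0
    [WL] p1, p3 ⊢ p1
      [Ax] p1 ⊢ p1

Result: YES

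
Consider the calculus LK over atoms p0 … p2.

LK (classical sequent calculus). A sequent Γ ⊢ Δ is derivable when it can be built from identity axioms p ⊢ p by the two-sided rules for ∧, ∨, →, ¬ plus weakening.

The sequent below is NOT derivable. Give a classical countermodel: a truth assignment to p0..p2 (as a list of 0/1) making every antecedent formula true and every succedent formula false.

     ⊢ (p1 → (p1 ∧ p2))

Enumerate valuations to refute Γ ⊢ Δ:
  v=000: Γ:[] Δ:[(p1 → (p1 ∧ p2))=T] refutes=False
  v=001: Γ:[] Δ:[(p1 → (p1 ∧ p2))=T] refutes=False
  v=010: Γ:[] Δ:[(p1 → (p1 ∧ p2))=F] refutes=True  ← countermodel

Result: [0, 1, 0]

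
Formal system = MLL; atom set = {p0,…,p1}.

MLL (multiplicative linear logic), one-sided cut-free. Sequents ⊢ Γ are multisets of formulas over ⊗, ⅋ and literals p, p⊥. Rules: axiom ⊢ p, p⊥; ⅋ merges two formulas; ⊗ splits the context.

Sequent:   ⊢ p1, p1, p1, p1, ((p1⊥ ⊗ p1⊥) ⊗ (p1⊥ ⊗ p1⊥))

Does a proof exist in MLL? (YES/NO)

Derivation trace:
[⊗]  ⊢ p1, p1, p1, p1, ((p1⊥ ⊗ p1⊥) ⊗ (p1⊥ ⊗ p1⊥))
  [⊗]  ⊢ p1, p1, (p1⊥ ⊗ p1⊥)
    [Ax]  ⊢ p1, p1⊥
    [Ax]  ⊢ p1, p1⊥
  [⊗]  ⊢ p1, p1, (p1⊥ ⊗ p1⊥)
    [Ax]  ⊢ p1, p1⊥
    [Ax]  ⊢ p1, p1⊥

Result: YES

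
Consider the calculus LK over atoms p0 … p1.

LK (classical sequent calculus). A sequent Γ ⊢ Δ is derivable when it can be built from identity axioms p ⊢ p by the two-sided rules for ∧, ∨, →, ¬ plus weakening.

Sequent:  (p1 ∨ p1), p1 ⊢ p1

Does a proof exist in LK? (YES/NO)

Derivation trace:
[WL] (p1 ∨ p1), p1 ⊢ p1
  [∨L] (p1 ∨ p1) ⊢ p1
    [Ax] p1 ⊢ p1
    [Ax] p1 ⊢ p1

Result: YES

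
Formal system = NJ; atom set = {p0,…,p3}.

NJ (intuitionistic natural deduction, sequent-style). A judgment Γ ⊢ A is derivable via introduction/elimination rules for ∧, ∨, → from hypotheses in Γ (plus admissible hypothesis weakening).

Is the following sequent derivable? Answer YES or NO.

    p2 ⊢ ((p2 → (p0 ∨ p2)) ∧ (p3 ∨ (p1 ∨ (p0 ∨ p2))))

Derivation trace:
[∧I] p2 ⊢ ((p2 → (p0 ∨ p2)) ∧ (p3 ∨ (p1 ∨ (p0 ∨ p2))))
  [→I]  ⊢ (p2 → (p0 ∨ p2))
    [∨I₂] p2 ⊢ (p0 ∨ p2)
      [Ax] p2 ⊢ p2
  [∨I₂] p2 ⊢ (p3 ∨ (p1 ∨ (p0 ∨ p2)))
    [∨I₂] p2 ⊢ (p1 ∨ (p0 ∨ p2))
      [∨I₂] p2 ⊢ (p0 ∨ p2)
        [Ax] p2 ⊢ p2

Result: YES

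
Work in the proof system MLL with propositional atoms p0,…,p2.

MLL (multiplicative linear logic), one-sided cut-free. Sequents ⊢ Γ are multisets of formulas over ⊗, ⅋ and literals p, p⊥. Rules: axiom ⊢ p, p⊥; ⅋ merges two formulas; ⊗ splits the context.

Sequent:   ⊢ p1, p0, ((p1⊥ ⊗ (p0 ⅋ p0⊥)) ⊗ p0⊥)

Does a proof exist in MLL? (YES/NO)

Proof tree:
[⊗]  ⊢ p1, p0, ((p1⊥ ⊗ (p0 ⅋ p0⊥)) ⊗ p0⊥)
  [⊗]  ⊢ p1, (p1⊥ ⊗ (p0 ⅋ p0⊥))
    [Ax]  ⊢ p1, p1⊥
    [⅋]  ⊢ (p0 ⅋ p0⊥)
      [Ax]  ⊢ p0, p0⊥
  [Ax]  ⊢ p0, p0⊥

Result: YES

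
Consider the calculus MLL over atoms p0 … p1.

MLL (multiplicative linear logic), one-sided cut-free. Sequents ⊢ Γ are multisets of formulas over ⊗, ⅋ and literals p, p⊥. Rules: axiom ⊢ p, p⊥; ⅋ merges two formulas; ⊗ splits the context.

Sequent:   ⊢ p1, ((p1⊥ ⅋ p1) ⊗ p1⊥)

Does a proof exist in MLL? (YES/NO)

Derivation (root first):
[⊗]  ⊢ p1, ((p1⊥ ⅋ p1) ⊗ p1⊥)
  [⅋]  ⊢ (p1⊥ ⅋ p1)
    [Ax]  ⊢ p1, p1⊥
  [Ax]  ⊢ p1, p1⊥

Result: YES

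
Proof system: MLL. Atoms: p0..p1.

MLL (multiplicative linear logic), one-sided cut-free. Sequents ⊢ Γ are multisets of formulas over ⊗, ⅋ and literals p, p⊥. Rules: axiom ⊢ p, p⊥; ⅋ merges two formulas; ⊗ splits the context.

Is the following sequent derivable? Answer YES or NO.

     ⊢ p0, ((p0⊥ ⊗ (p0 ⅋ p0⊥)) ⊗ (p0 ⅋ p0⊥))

Derivation trace:
[⊗]  ⊢ p0, ((p0⊥ ⊗ (p0 ⅋ p0⊥)) ⊗ (p0 ⅋ p0⊥))
  [⊗]  ⊢ p0, (p0⊥ ⊗ (p0 ⅋ p0⊥))
    [Ax]  ⊢ p0, p0⊥
    [⅋]  ⊢ (p0 ⅋ p0⊥)
      [Ax]  ⊢ p0, p0⊥
  [⅋]  ⊢ (p0 ⅋ p0⊥)
    [Ax]  ⊢ p0, p0⊥

Result: YES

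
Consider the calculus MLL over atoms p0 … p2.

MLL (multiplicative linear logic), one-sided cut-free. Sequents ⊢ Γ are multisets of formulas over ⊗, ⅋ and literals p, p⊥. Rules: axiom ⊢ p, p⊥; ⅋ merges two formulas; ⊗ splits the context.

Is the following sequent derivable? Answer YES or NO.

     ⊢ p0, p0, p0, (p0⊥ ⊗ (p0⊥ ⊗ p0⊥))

Derivation trace:
[⊗]  ⊢ p0, p0, p0, (p0⊥ ⊗ (p0⊥ ⊗ p0⊥))
  [Ax]  ⊢ p0, p0⊥
  [⊗]  ⊢ p0, p0, (p0⊥ ⊗ p0⊥)
    [Ax]  ⊢ p0, p0⊥
    [Ax]  ⊢ p0, p0⊥

Result: YES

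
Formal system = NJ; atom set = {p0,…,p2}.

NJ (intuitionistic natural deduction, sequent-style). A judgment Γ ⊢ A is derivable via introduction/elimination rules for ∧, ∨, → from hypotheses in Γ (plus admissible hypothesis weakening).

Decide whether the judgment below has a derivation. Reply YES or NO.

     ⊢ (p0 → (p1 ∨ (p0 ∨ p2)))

Proof tree:
[→I]  ⊢ (p0 → (p1 ∨ (p0 ∨ p2)))
  [∨I₂] p0 ⊢ (p1 ∨ (p0 ∨ p2))
    [∨I₁] p0 ⊢ (p0 ∨ p2)
      [Ax] p0 ⊢ p0

Result: YES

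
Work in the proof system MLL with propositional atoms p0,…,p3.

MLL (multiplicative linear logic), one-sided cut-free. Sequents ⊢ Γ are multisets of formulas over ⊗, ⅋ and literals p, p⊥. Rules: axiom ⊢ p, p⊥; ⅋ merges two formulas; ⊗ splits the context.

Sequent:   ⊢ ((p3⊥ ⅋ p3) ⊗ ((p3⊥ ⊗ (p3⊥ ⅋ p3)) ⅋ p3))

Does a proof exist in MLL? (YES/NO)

Derivation trace:
[⊗]  ⊢ ((p3⊥ ⅋ p3) ⊗ ((p3⊥ ⊗ (p3⊥ ⅋ p3)) ⅋ p3))
  [⅋]  ⊢ (p3⊥ ⅋ p3)
    [Ax]  ⊢ p3, p3⊥
  [⅋]  ⊢ ((p3⊥ ⊗ (p3⊥ ⅋ p3)) ⅋ p3)
    [⊗]  ⊢ p3, (p3⊥ ⊗ (p3⊥ ⅋ p3))
      [Ax]  ⊢ p3, p3⊥
      [⅋]  ⊢ (p3⊥ ⅋ p3)
        [Ax]  ⊢ p3, p3⊥

Result: YES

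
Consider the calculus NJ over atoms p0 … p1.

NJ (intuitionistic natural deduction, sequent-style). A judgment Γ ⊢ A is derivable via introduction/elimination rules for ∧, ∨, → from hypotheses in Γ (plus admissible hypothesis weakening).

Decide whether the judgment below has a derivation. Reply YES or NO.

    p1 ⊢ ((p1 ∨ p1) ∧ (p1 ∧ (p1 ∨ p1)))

Derivation (root first):
[∧I] p1 ⊢ ((p1 ∨ p1) ∧ (p1 ∧ (p1 ∨ p1)))
  [∨I₁] p1 ⊢ (p1 ∨ p1)
    [Ax] p1 ⊢ p1
  [∧I] p1 ⊢ (p1 ∧ (p1 ∨ p1))
    [Ax] p1 ⊢ p1
    [∨I₂] p1 ⊢ (p1 ∨ p1)
      [Ax] p1 ⊢ p1

Result: YES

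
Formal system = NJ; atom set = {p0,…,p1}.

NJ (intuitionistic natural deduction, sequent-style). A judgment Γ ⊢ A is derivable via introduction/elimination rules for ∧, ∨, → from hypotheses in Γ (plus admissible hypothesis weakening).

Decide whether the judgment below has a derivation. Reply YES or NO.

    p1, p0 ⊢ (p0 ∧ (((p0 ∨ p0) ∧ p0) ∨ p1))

Derivation (root first):
[∧I] p1, p0 ⊢ (p0 ∧ (((p0 ∨ p0) ∧ p0) ∨ p1))
  [Wk] p0, p1 ⊢ p0
    [Ax] p0 ⊢ p0
  [∨I₁] p0 ⊢ (((p0 ∨ p0) ∧ p0) ∨ p1)
    [∧I] p0 ⊢ ((p0 ∨ p0) ∧ p0)
      [∨I₂] p0 ⊢ (p0 ∨ p0)
        [Ax] p0 ⊢ p0
      [Ax] p0 ⊢ p0

Result: YES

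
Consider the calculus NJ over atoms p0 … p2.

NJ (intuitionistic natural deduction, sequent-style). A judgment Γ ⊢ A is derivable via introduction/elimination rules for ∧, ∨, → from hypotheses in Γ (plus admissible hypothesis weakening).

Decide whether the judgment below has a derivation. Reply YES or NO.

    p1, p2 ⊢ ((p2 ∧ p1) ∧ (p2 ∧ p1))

Derivation (root first):
[∧I] p1, p2 ⊢ ((p2 ∧ p1) ∧ (p2 ∧ p1))
  [∧I] p1, p2 ⊢ (p2 ∧ p1)
    [Ax] p2 ⊢ p2
    [Ax] p1 ⊢ p1
  [∧I] p1, p2 ⊢ (p2 ∧ p1)
    [Ax] p2 ⊢ p2
    [Ax] p1 ⊢ p1

Result: YES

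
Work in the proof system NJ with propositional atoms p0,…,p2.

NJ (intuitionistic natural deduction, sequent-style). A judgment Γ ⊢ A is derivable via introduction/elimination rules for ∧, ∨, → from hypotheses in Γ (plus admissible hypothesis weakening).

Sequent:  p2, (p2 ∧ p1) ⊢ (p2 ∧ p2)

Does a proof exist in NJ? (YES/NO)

Derivation (root first):
[∧I] p2, (p2 ∧ p1) ⊢ (p2 ∧ p2)
  [Wk] p2, (p2 ∧ p1) ⊢ p2
    [Ax] p2 ⊢ p2
  [Ax] p2 ⊢ p2

Result: YES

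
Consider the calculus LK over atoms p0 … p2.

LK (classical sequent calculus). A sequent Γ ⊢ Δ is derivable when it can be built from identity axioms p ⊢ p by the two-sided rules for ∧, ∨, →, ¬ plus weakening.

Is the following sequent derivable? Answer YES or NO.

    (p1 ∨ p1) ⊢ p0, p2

Truth-table refutation:
  v=000: Γ:[(p1 ∨ p1)=F] Δ:[p0=F, p2=F] refutes=False
  v=001: Γ:[(p1 ∨ p1)=F] Δ:[p0=F, p2=T] refutes=False
  v=010: Γ:[(p1 ∨ p1)=T] Δ:[p0=F, p2=F] refutes=True  ← countermodel

Result: NO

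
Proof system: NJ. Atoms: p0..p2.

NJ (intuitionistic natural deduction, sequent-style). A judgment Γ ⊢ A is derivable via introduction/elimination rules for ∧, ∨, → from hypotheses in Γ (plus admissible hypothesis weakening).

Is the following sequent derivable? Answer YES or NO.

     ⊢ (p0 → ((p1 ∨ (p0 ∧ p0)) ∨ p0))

Derivation trace:
[→I]  ⊢ (p0 → ((p1 ∨ (p0 ∧ p0)) ∨ p0))
  [∨I₁] p0 ⊢ ((p1 ∨ (p0 ∧ p0)) ∨ p0)
    [∨I₂] p0 ⊢ (p1 ∨ (p0 ∧ p0))
      [∧I] p0 ⊢ (p0 ∧ p0)
        [Ax] p0 ⊢ p0
        [Ax] p0 ⊢ p0

Result: YES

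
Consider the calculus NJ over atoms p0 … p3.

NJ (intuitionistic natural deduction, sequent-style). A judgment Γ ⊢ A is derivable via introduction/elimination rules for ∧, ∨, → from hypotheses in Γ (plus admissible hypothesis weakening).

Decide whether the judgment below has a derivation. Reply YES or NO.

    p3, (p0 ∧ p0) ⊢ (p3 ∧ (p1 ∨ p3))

Derivation (root first):
[Wk] p3, (p0 ∧ p0) ⊢ (p3 ∧ (p1 ∨ p3))
  [∧I] p3 ⊢ (p3 ∧ (p1 ∨ p3))
    [Ax] p3 ⊢ p3
    [∨I₂] p3 ⊢ (p1 ∨ p3)
      [Ax] p3 ⊢ p3

Result: YES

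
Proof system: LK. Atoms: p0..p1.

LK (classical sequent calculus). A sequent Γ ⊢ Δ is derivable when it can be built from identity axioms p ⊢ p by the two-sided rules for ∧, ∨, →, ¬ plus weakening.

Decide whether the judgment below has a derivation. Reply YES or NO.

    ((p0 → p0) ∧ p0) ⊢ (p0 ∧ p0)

Proof tree:
[∧L] ((p0 → p0) ∧ p0) ⊢ (p0 ∧ p0)
  [→L] p0, (p0 → p0) ⊢ (p0 ∧ p0)
    [Ax] p0 ⊢ p0
    [∧R] p0 ⊢ (p0 ∧ p0)
      [Ax] p0 ⊢ p0
      [Ax] p0 ⊢ p0

Result: YES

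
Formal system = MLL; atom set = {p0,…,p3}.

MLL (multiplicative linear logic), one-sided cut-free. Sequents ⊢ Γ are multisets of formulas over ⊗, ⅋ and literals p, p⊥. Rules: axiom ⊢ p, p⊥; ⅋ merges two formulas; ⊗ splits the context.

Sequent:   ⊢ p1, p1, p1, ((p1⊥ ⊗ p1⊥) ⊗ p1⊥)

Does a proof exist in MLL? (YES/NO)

Proof tree:
[⊗]  ⊢ p1, p1, p1, ((p1⊥ ⊗ p1⊥) ⊗ p1⊥)
  [⊗]  ⊢ p1, p1, (p1⊥ ⊗ p1⊥)
    [Ax]  ⊢ p1, p1⊥
    [Ax]  ⊢ p1, p1⊥
  [Ax]  ⊢ p1, p1⊥

Result: YES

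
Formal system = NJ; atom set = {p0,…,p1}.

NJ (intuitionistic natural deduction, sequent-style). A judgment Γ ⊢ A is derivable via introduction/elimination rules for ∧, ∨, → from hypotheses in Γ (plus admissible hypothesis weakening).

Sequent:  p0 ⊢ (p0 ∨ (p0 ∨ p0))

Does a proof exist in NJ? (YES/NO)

Derivation (root first):
[∨I₂] p0 ⊢ (p0 ∨ (p0 ∨ p0))
  [∨I₂] p0 ⊢ (p0 ∨ p0)
    [Ax] p0 ⊢ p0

Result: YES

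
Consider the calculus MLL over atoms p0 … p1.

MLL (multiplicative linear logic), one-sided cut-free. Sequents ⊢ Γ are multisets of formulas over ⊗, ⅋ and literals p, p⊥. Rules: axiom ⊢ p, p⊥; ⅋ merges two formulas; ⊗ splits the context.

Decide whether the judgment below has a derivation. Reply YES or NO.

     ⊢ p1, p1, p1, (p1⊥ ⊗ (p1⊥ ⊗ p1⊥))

Derivation trace:
[⊗]  ⊢ p1, p1, p1, (p1⊥ ⊗ (p1⊥ ⊗ p1⊥))
  [Ax]  ⊢ p1, p1⊥
  [⊗]  ⊢ p1, p1, (p1⊥ ⊗ p1⊥)
    [Ax]  ⊢ p1, p1⊥
    [Ax]  ⊢ p1, p1⊥

Result: YES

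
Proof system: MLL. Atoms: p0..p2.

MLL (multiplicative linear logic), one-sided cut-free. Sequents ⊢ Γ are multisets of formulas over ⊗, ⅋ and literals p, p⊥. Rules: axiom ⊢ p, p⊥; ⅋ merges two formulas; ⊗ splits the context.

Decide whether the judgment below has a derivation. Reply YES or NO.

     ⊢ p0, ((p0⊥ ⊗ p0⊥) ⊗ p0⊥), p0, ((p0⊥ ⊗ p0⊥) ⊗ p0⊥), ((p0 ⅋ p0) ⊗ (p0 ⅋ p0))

Proof tree:
[⊗]  ⊢ p0, ((p0⊥ ⊗ p0⊥) ⊗ p0⊥), p0, ((p0⊥ ⊗ p0⊥) ⊗ p0⊥), ((p0 ⅋ p0) ⊗ (p0 ⅋ p0))
  [⅋]  ⊢ p0, ((p0⊥ ⊗ p0⊥) ⊗ p0⊥), (p0 ⅋ p0)
    [⊗]  ⊢ p0, p0, p0, ((p0⊥ ⊗ p0⊥) ⊗ p0⊥)
      [⊗]  ⊢ p0, p0, (p0⊥ ⊗ p0⊥)
        [Ax]  ⊢ p0, p0⊥
        [Ax]  ⊢ p0, p0⊥
      [Ax]  ⊢ p0, p0⊥
  [⅋]  ⊢ p0, ((p0⊥ ⊗ p0⊥) ⊗ p0⊥), (p0 ⅋ p0)
    [⊗]  ⊢ p0, p0, p0, ((p0⊥ ⊗ p0⊥) ⊗ p0⊥)
      [⊗]  ⊢ p0, p0, (p0⊥ ⊗ p0⊥)
        [Ax]  ⊢ p0, p0⊥
        [Ax]  ⊢ p0, p0⊥
      [Ax]  ⊢ p0, p0⊥

Result: YES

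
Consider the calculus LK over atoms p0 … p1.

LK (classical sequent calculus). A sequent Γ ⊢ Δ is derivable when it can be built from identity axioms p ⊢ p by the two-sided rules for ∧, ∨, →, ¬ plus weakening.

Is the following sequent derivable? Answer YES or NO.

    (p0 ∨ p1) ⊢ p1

Truth-table refutation:
  v=00: Γ:[(p0 ∨ p1)=F] Δ:[p1=F] refutes=False
  v=01: Γ:[(p0 ∨ p1)=T] Δ:[p1=T] refutes=False
  v=10: Γ:[(p0 ∨ p1)=T] Δ:[p1=F] refutes=True  ← countermodel

Result: NO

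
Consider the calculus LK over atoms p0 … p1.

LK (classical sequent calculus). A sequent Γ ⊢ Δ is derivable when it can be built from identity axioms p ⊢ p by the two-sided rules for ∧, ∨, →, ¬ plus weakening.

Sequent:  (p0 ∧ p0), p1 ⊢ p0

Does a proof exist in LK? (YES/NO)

Proof tree:
[WL] (p0 ∧ p0), p1 ⊢ p0
  [∧L] (p0 ∧ p0) ⊢ p0
    [WL] p0, p0 ⊢ p0
      [Ax] p0 ⊢ p0

Result: YES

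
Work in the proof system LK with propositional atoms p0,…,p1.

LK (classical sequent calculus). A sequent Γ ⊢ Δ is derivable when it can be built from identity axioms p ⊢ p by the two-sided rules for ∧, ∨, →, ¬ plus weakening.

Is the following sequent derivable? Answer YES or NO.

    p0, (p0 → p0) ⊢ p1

Search for a countermodel by truth-table:
  v=00: Γ:[p0=F, (p0 → p0)=T] Δ:[p1=F] refutes=False
  v=01: Γ:[p0=F, (p0 → p0)=T] Δ:[p1=T] refutes=False
  v=10: Γ:[p0=T, (p0 → p0)=T] Δ:[p1=F] refutes=True  ← countermodel

Result: NO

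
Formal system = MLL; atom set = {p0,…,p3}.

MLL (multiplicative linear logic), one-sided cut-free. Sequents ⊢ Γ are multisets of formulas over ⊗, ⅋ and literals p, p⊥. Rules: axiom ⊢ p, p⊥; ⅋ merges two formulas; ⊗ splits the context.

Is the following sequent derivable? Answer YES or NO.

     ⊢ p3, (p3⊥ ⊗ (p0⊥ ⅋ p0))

Derivation trace:
[⊗]  ⊢ p3, (p3⊥ ⊗ (p0⊥ ⅋ p0))
  [Ax]  ⊢ p3, p3⊥
  [⅋]  ⊢ (p0⊥ ⅋ p0)
    [Ax]  ⊢ p0, p0⊥

Result: YES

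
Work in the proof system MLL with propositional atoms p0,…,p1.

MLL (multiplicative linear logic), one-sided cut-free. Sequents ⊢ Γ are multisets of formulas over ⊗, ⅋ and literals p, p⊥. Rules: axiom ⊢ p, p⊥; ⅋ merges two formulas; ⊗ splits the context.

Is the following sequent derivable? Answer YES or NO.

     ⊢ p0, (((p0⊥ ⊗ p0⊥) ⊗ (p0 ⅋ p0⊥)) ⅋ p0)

Proof tree:
[⅋]  ⊢ p0, (((p0⊥ ⊗ p0⊥) ⊗ (p0 ⅋ p0⊥)) ⅋ p0)
  [⊗]  ⊢ p0, p0, ((p0⊥ ⊗ p0⊥) ⊗ (p0 ⅋ p0⊥))
    [⊗]  ⊢ p0, p0, (p0⊥ ⊗ p0⊥)
      [Ax]  ⊢ p0, p0⊥
      [Ax]  ⊢ p0, p0⊥
    [⅋]  ⊢ (p0 ⅋ p0⊥)
      [Ax]  ⊢ p0, p0⊥

Result: YES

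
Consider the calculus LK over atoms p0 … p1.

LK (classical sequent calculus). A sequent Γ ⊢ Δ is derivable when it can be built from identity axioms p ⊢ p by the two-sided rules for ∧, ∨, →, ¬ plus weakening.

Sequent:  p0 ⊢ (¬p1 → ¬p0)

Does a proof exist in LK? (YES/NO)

Enumerate valuations to refute Γ ⊢ Δ:
  v=00: Γ:[p0=F] Δ:[(¬p1 → ¬p0)=T] refutes=False
  v=01: Γ:[p0=F] Δ:[(¬p1 → ¬p0)=T] refutes=False
  v=10: Γ:[p0=T] Δ:[(¬p1 → ¬p0)=F] refutes=True  ← countermodel

Result: NO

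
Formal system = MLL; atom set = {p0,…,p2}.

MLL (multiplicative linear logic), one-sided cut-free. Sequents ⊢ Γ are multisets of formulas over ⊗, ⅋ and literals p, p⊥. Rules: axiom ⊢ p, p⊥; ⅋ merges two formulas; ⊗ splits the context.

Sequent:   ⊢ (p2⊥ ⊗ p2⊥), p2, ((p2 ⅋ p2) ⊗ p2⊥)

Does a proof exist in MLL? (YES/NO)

Derivation (root first):
[⊗]  ⊢ (p2⊥ ⊗ p2⊥), p2, ((p2 ⅋ p2) ⊗ p2⊥)
  [⅋]  ⊢ (p2⊥ ⊗ p2⊥), (p2 ⅋ p2)
    [⊗]  ⊢ p2, p2, (p2⊥ ⊗ p2⊥)
      [Ax]  ⊢ p2, p2⊥
      [Ax]  ⊢ p2, p2⊥
  [Ax]  ⊢ p2, p2⊥

Result: YES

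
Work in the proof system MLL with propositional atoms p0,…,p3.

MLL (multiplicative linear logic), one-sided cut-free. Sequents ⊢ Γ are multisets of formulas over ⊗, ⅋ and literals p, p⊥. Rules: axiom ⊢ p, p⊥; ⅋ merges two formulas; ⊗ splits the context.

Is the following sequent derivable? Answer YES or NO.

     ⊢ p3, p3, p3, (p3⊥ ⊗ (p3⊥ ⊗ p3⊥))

Derivation (root first):
[⊗]  ⊢ p3, p3, p3, (p3⊥ ⊗ (p3⊥ ⊗ p3⊥))
  [Ax]  ⊢ p3, p3⊥
  [⊗]  ⊢ p3, p3, (p3⊥ ⊗ p3⊥)
    [Ax]  ⊢ p3, p3⊥
    [Ax]  ⊢ p3, p3⊥

Result: YES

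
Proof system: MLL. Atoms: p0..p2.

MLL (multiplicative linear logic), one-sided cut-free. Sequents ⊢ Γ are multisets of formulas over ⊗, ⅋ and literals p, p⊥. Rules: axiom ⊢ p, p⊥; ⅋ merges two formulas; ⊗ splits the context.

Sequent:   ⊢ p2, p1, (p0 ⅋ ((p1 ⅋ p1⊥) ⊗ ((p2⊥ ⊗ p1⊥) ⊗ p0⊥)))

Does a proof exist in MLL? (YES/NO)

Derivation (root first):
[⅋]  ⊢ p2, p1, (p0 ⅋ ((p1 ⅋ p1⊥) ⊗ ((p2⊥ ⊗ p1⊥) ⊗ p0⊥)))
  [⊗]  ⊢ p2, p1, p0, ((p1 ⅋ p1⊥) ⊗ ((p2⊥ ⊗ p1⊥) ⊗ p0⊥))
    [⅋]  ⊢ (p1 ⅋ p1⊥)
      [Ax]  ⊢ p1, p1⊥
    [⊗]  ⊢ p2, p1, p0, ((p2⊥ ⊗ p1⊥) ⊗ p0⊥)
      [⊗]  ⊢ p2, p1, (p2⊥ ⊗ p1⊥)
        [Ax]  ⊢ p2, p2⊥
        [Ax]  ⊢ p1, p1⊥
      [Ax]  ⊢ p0, p0⊥

Result: YES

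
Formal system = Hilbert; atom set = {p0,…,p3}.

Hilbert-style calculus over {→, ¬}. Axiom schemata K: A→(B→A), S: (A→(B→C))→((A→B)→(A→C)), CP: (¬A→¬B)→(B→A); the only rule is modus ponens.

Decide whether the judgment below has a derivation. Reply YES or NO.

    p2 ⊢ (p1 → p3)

Search for a countermodel by truth-table:
  v=0000: Γ:[p2=F] Δ:[(p1 → p3)=T] refutes=False
  v=0001: Γ:[p2=F] Δ:[(p1 → p3)=T] refutes=False
  v=0010: Γ:[p2=T] Δ:[(p1 → p3)=T] refutes=False
  v=0011: Γ:[p2=T] Δ:[(p1 → p3)=T] refutes=False
  v=0100: Γ:[p2=F] Δ:[(p1 → p3)=F] refutes=False
  v=0101: Γ:[p2=F] Δ:[(p1 → p3)=T] refutes=False
  v=0110: Γ:[p2=T] Δ:[(p1 → p3)=F] refutes=True  ← countermodel

Result: NO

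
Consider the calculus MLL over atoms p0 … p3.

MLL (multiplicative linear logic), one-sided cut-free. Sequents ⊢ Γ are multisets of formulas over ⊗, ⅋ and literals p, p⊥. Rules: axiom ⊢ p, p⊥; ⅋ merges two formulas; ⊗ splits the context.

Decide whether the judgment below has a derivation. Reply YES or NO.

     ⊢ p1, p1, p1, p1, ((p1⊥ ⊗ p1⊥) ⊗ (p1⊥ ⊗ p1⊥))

Derivation (root first):
[⊗]  ⊢ p1, p1, p1, p1, ((p1⊥ ⊗ p1⊥) ⊗ (p1⊥ ⊗ p1⊥))
  [⊗]  ⊢ p1, p1, (p1⊥ ⊗ p1⊥)
    [Ax]  ⊢ p1, p1⊥
    [Ax]  ⊢ p1, p1⊥
  [⊗]  ⊢ p1, p1, (p1⊥ ⊗ p1⊥)
    [Ax]  ⊢ p1, p1⊥
    [Ax]  ⊢ p1, p1⊥

Result: YES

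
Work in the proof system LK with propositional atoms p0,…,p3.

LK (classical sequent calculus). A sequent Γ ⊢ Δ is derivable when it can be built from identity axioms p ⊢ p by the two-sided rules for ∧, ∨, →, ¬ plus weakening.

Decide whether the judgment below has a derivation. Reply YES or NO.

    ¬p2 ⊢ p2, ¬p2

Derivation trace:
[¬L] ¬p2 ⊢ p2, ¬p2
  [¬R]  ⊢ p2, p2, ¬p2
    [WR] p2 ⊢ p2, p2
      [Ax] p2 ⊢ p2

Result: YES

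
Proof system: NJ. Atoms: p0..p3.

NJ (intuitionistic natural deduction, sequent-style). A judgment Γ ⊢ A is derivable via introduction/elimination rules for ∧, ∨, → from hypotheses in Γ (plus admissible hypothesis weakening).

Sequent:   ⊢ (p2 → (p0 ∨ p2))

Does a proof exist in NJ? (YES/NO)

Proof tree:
[→I]  ⊢ (p2 → (p0 ∨ p2))
  [∨I₂] p2 ⊢ (p0 ∨ p2)
    [Ax] p2 ⊢ p2

Result: YES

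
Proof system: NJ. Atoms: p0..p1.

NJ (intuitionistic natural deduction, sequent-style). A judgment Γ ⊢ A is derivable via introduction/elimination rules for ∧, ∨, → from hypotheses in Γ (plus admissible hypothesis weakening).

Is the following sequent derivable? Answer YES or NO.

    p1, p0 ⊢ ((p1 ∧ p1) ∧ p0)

Derivation trace:
[∧I] p1, p0 ⊢ ((p1 ∧ p1) ∧ p0)
  [∧I] p1 ⊢ (p1 ∧ p1)
    [Ax] p1 ⊢ p1
    [Ax] p1 ⊢ p1
  [Ax] p0 ⊢ p0

Result: YES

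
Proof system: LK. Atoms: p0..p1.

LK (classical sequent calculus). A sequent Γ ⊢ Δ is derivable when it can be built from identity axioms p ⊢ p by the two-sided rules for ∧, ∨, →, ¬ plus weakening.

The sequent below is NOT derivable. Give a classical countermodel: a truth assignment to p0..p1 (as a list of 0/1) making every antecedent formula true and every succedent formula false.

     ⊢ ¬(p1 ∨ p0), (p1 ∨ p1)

Search for a countermodel by truth-table:
  v=00: Γ:[] Δ:[¬(p1 ∨ p0)=T, (p1 ∨ p1)=F] refutes=False
  v=01: Γ:[] Δ:[¬(p1 ∨ p0)=F, (p1 ∨ p1)=T] refutes=False
  v=10: Γ:[] Δ:[¬(p1 ∨ p0)=F, (p1 ∨ p1)=F] refutes=True  ← countermodel

Result: [1, 0]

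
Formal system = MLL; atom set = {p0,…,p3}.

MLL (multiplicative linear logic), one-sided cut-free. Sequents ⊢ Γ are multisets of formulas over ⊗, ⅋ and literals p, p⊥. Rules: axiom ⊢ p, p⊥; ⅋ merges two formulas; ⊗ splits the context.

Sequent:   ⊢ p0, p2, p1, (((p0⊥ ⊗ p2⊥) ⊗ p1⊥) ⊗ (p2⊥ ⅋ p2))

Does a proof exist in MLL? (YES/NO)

Derivation trace:
[⊗]  ⊢ p0, p2, p1, (((p0⊥ ⊗ p2⊥) ⊗ p1⊥) ⊗ (p2⊥ ⅋ p2))
  [⊗]  ⊢ p0, p2, p1, ((p0⊥ ⊗ p2⊥) ⊗ p1⊥)
    [⊗]  ⊢ p0, p2, (p0⊥ ⊗ p2⊥)
      [Ax]  ⊢ p0, p0⊥
      [Ax]  ⊢ p2, p2⊥
    [Ax]  ⊢ p1, p1⊥
  [⅋]  ⊢ (p2⊥ ⅋ p2)
    [Ax]  ⊢ p2, p2⊥

Result: YES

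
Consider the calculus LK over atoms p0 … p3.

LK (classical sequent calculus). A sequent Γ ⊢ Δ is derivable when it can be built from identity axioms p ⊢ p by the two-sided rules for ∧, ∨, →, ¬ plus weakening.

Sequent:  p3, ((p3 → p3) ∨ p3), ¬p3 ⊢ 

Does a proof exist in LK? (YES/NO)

Derivation trace:
[¬L] p3, ((p3 → p3) ∨ p3), ¬p3 ⊢ 
  [∨L] p3, ((p3 → p3) ∨ p3) ⊢ p3
    [→L] p3, (p3 → p3) ⊢ p3
      [Ax] p3 ⊢ p3
      [Ax] p3 ⊢ p3
    [Ax] p3 ⊢ p3

Result: YES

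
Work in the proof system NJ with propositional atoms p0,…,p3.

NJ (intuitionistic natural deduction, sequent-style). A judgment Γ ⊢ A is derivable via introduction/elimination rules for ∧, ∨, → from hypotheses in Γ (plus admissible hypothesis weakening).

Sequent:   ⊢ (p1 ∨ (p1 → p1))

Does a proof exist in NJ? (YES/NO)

Proof tree:
[∨I₂]  ⊢ (p1 ∨ (p1 → p1))
  [→I]  ⊢ (p1 → p1)
    [Ax] p1 ⊢ p1

Result: YES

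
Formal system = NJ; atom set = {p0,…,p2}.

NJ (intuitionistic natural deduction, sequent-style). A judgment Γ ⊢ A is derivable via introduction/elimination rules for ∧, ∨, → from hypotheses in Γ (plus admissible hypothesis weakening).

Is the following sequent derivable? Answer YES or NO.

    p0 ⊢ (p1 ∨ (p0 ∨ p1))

Derivation (root first):
[∨I₂] p0 ⊢ (p1 ∨ (p0 ∨ p1))
  [∨I₁] p0 ⊢ (p0 ∨ p1)
    [Ax] p0 ⊢ p0

Result: YES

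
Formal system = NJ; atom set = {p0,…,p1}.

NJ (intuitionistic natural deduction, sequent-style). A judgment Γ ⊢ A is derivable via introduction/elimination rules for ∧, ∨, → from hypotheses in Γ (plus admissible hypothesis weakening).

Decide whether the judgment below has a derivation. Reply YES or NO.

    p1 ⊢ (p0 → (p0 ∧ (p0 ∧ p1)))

Proof tree:
[→I] p1 ⊢ (p0 → (p0 ∧ (p0 ∧ p1)))
  [∧I] p1, p0 ⊢ (p0 ∧ (p0 ∧ p1))
    [Ax] p0 ⊢ p0
    [∧I] p1, p0 ⊢ (p0 ∧ p1)
      [Ax] p0 ⊢ p0
      [Ax] p1 ⊢ p1

Result: YES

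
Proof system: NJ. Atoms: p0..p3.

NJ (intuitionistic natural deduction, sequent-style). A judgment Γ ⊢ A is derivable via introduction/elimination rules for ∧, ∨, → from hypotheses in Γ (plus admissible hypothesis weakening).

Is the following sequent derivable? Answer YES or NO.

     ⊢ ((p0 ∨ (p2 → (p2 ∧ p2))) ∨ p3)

Derivation (root first):
[∨I₁]  ⊢ ((p0 ∨ (p2 → (p2 ∧ p2))) ∨ p3)
  [∨I₂]  ⊢ (p0 ∨ (p2 → (p2 ∧ p2)))
    [→I]  ⊢ (p2 → (p2 ∧ p2))
      [∧I] p2 ⊢ (p2 ∧ p2)
        [Ax] p2 ⊢ p2
        [Ax] p2 ⊢ p2

Result: YES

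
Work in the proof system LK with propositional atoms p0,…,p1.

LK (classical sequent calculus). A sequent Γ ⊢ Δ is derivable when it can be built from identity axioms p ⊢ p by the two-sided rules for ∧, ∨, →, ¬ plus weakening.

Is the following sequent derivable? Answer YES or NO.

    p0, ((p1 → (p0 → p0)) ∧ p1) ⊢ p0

Derivation trace:
[∧L] p0, ((p1 → (p0 → p0)) ∧ p1) ⊢ p0
  [→L] p1, p0, (p1 → (p0 → p0)) ⊢ p0
    [WL] p1, p0 ⊢ p1
      [Ax] p1 ⊢ p1
    [→L] p0, (p0 → p0) ⊢ p0
      [Ax] p0 ⊢ p0
      [Ax] p0 ⊢ p0

Result: YES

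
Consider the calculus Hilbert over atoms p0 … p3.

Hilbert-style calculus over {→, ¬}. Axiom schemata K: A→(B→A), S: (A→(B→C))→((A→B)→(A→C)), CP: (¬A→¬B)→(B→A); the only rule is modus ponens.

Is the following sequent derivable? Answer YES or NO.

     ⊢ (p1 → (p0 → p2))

Search for a countermodel by truth-table:
  v=0000: Γ:[] Δ:[(p1 → (p0 → p2))=T] refutes=False
  v=0001: Γ:[] Δ:[(p1 → (p0 → p2))=T] refutes=False
  v=0010: Γ:[] Δ:[(p1 → (p0 → p2))=T] refutes=False
  v=0011: Γ:[] Δ:[(p1 → (p0 → p2))=T] refutes=False
  v=0100: Γ:[] Δ:[(p1 → (p0 → p2))=T] refutes=False
  v=0101: Γ:[] Δ:[(p1 → (p0 → p2))=T] refutes=False
  v=0110: Γ:[] Δ:[(p1 → (p0 → p2))=T] refutes=False
  v=0111: Γ:[] Δ:[(p1 → (p0 → p2))=T] refutes=False
  v=1000: Γ:[] Δ:[(p1 → (p0 → p2))=T] refutes=False
  v=1001: Γ:[] Δ:[(p1 → (p0 → p2))=T] refutes=False
  v=1010: Γ:[] Δ:[(p1 → (p0 → p2))=T] refutes=False
  v=1011: Γ:[] Δ:[(p1 → (p0 → p2))=T] refutes=False
  v=1100: Γ:[] Δ:[(p1 → (p0 → p2))=F] refutes=True  ← countermodel

Result: NO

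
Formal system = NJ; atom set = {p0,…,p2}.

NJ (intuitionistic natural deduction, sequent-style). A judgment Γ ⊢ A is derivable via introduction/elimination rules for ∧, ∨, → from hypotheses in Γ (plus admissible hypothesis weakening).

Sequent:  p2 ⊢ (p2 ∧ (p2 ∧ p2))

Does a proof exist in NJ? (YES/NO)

Derivation trace:
[∧I] p2 ⊢ (p2 ∧ (p2 ∧ p2))
  [Ax] p2 ⊢ p2
  [∧I] p2 ⊢ (p2 ∧ p2)
    [Ax] p2 ⊢ p2
    [Ax] p2 ⊢ p2

Result: YES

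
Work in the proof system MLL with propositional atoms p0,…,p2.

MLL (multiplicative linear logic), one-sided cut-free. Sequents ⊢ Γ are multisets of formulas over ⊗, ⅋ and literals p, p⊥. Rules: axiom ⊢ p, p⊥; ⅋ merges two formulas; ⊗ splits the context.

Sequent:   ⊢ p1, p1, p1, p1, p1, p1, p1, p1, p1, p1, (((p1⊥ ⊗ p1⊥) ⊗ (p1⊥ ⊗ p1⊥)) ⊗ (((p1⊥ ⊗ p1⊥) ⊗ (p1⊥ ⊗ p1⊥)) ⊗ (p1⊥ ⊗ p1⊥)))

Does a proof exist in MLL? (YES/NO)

Derivation trace:
[⊗]  ⊢ p1, p1, p1, p1, p1, p1, p1, p1, p1, p1, (((p1⊥ ⊗ p1⊥) ⊗ (p1⊥ ⊗ p1⊥)) ⊗ (((p1⊥ ⊗ p1⊥) ⊗ (p1⊥ ⊗ p1⊥)) ⊗ (p1⊥ ⊗ p1⊥)))
  [⊗]  ⊢ p1, p1, p1, p1, ((p1⊥ ⊗ p1⊥) ⊗ (p1⊥ ⊗ p1⊥))
    [⊗]  ⊢ p1, p1, (p1⊥ ⊗ p1⊥)
      [Ax]  ⊢ p1, p1⊥
      [Ax]  ⊢ p1, p1⊥
    [⊗]  ⊢ p1, p1, (p1⊥ ⊗ p1⊥)
      [Ax]  ⊢ p1, p1⊥
      [Ax]  ⊢ p1, p1⊥
  [⊗]  ⊢ p1, p1, p1, p1, p1, p1, (((p1⊥ ⊗ p1⊥) ⊗ (p1⊥ ⊗ p1⊥)) ⊗ (p1⊥ ⊗ p1⊥))
    [⊗]  ⊢ p1, p1, p1, p1, ((p1⊥ ⊗ p1⊥) ⊗ (p1⊥ ⊗ p1⊥))
      [⊗]  ⊢ p1, p1, (p1⊥ ⊗ p1⊥)
        [Ax]  ⊢ p1, p1⊥
        [Ax]  ⊢ p1, p1⊥
      [⊗]  ⊢ p1, p1, (p1⊥ ⊗ p1⊥)
        [Ax]  ⊢ p1, p1⊥
        [Ax]  ⊢ p1, p1⊥
    [⊗]  ⊢ p1, p1, (p1⊥ ⊗ p1⊥)
      [Ax]  ⊢ p1, p1⊥
      [Ax]  ⊢ p1, p1⊥

Result: YES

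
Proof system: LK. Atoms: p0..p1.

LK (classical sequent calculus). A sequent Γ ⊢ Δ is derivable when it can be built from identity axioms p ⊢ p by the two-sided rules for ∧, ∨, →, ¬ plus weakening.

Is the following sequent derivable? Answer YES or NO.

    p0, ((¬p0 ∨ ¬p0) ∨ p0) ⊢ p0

Proof tree:
[∨L] p0, ((¬p0 ∨ ¬p0) ∨ p0) ⊢ p0
  [∨L] p0, (¬p0 ∨ ¬p0) ⊢ 
    [¬L] p0, ¬p0 ⊢ 
      [Ax] p0 ⊢ p0
    [¬L] p0, ¬p0 ⊢ 
      [Ax] p0 ⊢ p0
  [Ax] p0 ⊢ p0

Result: YES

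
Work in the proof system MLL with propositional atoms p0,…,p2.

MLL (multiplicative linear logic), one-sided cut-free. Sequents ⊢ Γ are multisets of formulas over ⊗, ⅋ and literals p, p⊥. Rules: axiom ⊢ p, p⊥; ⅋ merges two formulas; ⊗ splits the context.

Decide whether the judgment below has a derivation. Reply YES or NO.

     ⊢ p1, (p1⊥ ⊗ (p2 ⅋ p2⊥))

Derivation (root first):
[⊗]  ⊢ p1, (p1⊥ ⊗ (p2 ⅋ p2⊥))
  [Ax]  ⊢ p1, p1⊥
  [⅋]  ⊢ (p2 ⅋ p2⊥)
    [Ax]  ⊢ p2, p2⊥

Result: YES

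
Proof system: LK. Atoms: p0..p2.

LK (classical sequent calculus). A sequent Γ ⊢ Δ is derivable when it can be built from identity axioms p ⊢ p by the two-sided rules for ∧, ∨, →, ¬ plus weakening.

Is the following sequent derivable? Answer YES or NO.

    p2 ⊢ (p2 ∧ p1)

Search for a countermodel by truth-table:
  v=000: Γ:[p2=F] Δ:[(p2 ∧ p1)=F] refutes=False
  v=001: Γ:[p2=T] Δ:[(p2 ∧ p1)=F] refutes=True  ← countermodel

Result: NO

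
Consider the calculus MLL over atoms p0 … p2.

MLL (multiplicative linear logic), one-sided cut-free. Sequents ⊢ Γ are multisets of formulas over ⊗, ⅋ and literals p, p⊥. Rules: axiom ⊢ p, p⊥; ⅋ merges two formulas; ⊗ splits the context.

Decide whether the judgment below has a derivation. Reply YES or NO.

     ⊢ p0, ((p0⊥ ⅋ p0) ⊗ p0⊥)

Derivation trace:
[⊗]  ⊢ p0, ((p0⊥ ⅋ p0) ⊗ p0⊥)
  [⅋]  ⊢ (p0⊥ ⅋ p0)
    [Ax]  ⊢ p0, p0⊥
  [Ax]  ⊢ p0, p0⊥

Result: YES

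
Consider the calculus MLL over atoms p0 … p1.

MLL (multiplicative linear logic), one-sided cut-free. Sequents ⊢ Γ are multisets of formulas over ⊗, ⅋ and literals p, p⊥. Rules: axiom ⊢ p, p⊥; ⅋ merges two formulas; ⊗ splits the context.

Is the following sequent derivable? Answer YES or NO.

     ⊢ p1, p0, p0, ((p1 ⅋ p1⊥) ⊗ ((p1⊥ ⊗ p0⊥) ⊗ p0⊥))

Derivation (root first):
[⊗]  ⊢ p1, p0, p0, ((p1 ⅋ p1⊥) ⊗ ((p1⊥ ⊗ p0⊥) ⊗ p0⊥))
  [⅋]  ⊢ (p1 ⅋ p1⊥)
    [Ax]  ⊢ p1, p1⊥
  [⊗]  ⊢ p1, p0, p0, ((p1⊥ ⊗ p0⊥) ⊗ p0⊥)
    [⊗]  ⊢ p1, p0, (p1⊥ ⊗ p0⊥)
      [Ax]  ⊢ p1, p1⊥
      [Ax]  ⊢ p0, p0⊥
    [Ax]  ⊢ p0, p0⊥

Result: YES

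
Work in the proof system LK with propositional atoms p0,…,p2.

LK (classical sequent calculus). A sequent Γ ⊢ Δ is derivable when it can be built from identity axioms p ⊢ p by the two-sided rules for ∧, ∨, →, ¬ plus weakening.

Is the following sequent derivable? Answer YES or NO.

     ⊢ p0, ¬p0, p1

Derivation trace:
[WR]  ⊢ p0, ¬p0, p1
  [¬R]  ⊢ p0, ¬p0
    [Ax] p0 ⊢ p0

Result: YES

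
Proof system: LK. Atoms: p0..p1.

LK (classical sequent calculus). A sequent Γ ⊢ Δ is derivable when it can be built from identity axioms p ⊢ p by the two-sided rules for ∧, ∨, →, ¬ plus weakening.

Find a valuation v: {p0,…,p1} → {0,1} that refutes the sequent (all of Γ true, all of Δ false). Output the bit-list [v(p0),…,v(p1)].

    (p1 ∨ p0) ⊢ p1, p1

Truth-table refutation:
  v=00: Γ:[(p1 ∨ p0)=F] Δ:[p1=F, p1=F] refutes=False
  v=01: Γ:[(p1 ∨ p0)=T] Δ:[p1=T, p1=T] refutes=False
  v=10: Γ:[(p1 ∨ p0)=T] Δ:[p1=F, p1=F] refutes=True  ← countermodel

Result: [1, 0]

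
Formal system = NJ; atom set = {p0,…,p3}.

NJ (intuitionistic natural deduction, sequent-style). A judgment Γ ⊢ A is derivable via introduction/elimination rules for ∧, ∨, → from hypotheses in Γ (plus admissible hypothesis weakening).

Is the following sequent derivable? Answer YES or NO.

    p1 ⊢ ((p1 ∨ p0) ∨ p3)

Derivation trace:
[∨I₁] p1 ⊢ ((p1 ∨ p0) ∨ p3)
  [∨I₁] p1 ⊢ (p1 ∨ p0)
    [Ax] p1 ⊢ p1

Result: YES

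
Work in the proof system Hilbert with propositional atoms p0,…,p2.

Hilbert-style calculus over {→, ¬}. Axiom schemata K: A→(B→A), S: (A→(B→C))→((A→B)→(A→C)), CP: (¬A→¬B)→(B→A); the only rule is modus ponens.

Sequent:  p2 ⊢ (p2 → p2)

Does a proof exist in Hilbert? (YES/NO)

Derivation (root first):
[MP] p2 ⊢ (p2 → p2)
  [K]  ⊢ (p2 → (p2 → p2))
  [MP] p2 ⊢ p2
    [MP] p2 ⊢ (p2 → p2)
      [K]  ⊢ (p2 → (p2 → p2))
      [Hyp] p2 ⊢ p2
    [Hyp] p2 ⊢ p2

Result: YES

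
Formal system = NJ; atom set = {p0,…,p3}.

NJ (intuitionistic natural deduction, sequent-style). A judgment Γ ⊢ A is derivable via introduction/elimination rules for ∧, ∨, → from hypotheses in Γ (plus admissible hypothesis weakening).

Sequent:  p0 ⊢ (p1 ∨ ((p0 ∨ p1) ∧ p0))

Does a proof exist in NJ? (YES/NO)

Proof tree:
[∨I₂] p0 ⊢ (p1 ∨ ((p0 ∨ p1) ∧ p0))
  [∧I] p0 ⊢ ((p0 ∨ p1) ∧ p0)
    [∨I₁] p0 ⊢ (p0 ∨ p1)
      [Ax] p0 ⊢ p0
    [Ax] p0 ⊢ p0

Result: YES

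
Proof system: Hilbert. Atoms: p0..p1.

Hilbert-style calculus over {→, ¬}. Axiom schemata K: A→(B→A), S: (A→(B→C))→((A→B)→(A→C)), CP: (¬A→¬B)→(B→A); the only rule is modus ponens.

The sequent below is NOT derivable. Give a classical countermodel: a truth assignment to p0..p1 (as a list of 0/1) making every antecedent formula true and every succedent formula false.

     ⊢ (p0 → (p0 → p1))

Truth-table refutation:
  v=00: Γ:[] Δ:[(p0 → (p0 → p1))=T] refutes=False
  v=01: Γ:[] Δ:[(p0 → (p0 → p1))=T] refutes=False
  v=10: Γ:[] Δ:[(p0 → (p0 → p1))=F] refutes=True  ← countermodel

Result: [1, 0]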